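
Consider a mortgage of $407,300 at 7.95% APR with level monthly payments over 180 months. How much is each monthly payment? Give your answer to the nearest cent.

At 7.95% the monthly rate is 0.0066250, so the payment is 407,300 × 0.0066250 / (1 − 1.0066250^−180) = $3,880.62.

$3,880.62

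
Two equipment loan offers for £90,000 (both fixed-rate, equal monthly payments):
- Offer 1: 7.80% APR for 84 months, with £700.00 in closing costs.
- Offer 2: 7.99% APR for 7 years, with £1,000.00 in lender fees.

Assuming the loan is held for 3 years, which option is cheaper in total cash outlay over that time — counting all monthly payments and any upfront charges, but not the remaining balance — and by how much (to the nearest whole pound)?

Offer 1 by £606

Offer 1: at 7.80% the monthly rate is 0.0065000, so the payment is 90,000 × 0.0065000 / (1 − 1.0065000^−84) = £1,393.81.
Offer 2: monthly rate = 7.99%/12 = 0.0066583; payment = 90,000 × 0.0066583 / (1 − (1+0.0066583)^−84) = £1,402.31.
Over 36 months: Offer 1 costs 36 × £1,393.81 + £700.00 = £50,877.16; Offer 2 costs 36 × £1,402.31 + £1,000.00 = £51,483.16.
Offer 1 is cheaper by £51,483.16 − £50,877.16 = £606.00.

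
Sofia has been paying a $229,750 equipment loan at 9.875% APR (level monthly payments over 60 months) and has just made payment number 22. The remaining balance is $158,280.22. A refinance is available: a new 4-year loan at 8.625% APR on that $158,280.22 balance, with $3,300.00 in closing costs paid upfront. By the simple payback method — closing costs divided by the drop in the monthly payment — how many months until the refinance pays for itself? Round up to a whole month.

Current payment = 229,750 × 9.875%/12 / (1 − (1+0.0082292)^−60) = $4,867.39.
Refinanced payment = 158,280.22 × 0.0071875 / (1 − (1+0.0071875)^−48) = $3,910.69.
Monthly savings = $4,867.39 − $3,910.69 = $956.70.
Break-even = $3,300.00 / $956.70 = 3.45 → 4 months.

4 months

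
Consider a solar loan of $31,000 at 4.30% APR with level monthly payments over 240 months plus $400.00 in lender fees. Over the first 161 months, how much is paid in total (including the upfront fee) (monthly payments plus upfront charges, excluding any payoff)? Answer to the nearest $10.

$31,440

At 4.30% the monthly rate is 0.0035833, so the payment is 31,000 × 0.0035833 / (1 − 1.0035833^−240) = $192.79.
Total outlay = 161 × $192.79 + $400.00 = $31,439.19.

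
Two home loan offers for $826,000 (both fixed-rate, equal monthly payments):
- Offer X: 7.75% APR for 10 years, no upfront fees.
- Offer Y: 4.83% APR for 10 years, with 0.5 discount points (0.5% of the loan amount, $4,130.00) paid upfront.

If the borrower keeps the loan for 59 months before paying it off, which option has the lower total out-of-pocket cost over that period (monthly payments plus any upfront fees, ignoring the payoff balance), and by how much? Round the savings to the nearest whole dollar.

Offer Y by $67,870

Offer X: at 7.75% the monthly rate is 0.0064583, so the payment is 826,000 × 0.0064583 / (1 − 1.0064583^−120) = $9,912.88.
Offer Y: monthly rate = 4.83%/12 = 0.0040250; payment = 826,000 × 0.0040250 / (1 − (1+0.0040250)^−120) = $8,692.54.
Over 59 months: Offer X costs 59 × $9,912.88 = $584,859.92; Offer Y costs 59 × $8,692.54 + $4,130.00 = $516,989.86.
Offer Y is cheaper by $584,859.92 − $516,989.86 = $67,870.06.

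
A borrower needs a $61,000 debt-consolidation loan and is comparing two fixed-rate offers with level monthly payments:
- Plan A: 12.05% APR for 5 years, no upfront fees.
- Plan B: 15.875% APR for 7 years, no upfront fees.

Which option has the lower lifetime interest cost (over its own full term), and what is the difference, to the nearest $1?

Plan A: at 12.05% the monthly rate is 0.0100417, so the payment is 61,000 × 0.0100417 / (1 − 1.0100417^−60) = $1,358.45.
Total interest on Plan A = 60 × $1,358.45 − $61,000 = $20,507.00.
Plan B: at 15.875% the monthly rate is 0.0132292, so the payment is 61,000 × 0.0132292 / (1 − 1.0132292^−84) = $1,207.25.
Total interest on Plan B = 84 × $1,207.25 − $61,000 = $40,409.00.
Plan A is lower by $19,902.00.

Plan A by $19,902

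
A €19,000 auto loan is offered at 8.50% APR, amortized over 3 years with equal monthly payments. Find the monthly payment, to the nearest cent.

At 8.50% the monthly rate is 0.0070833, so the payment is 19,000 × 0.0070833 / (1 − 1.0070833^−36) = €599.78.

€599.78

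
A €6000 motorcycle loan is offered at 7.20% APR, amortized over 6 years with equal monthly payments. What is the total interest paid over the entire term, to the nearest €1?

At 7.20% the monthly rate is 0.0060000, so the payment is 6,000 × 0.0060000 / (1 − 1.0060000^−72) = €102.87.
Total paid = 72 × €102.87 = €7,406.64; interest = €7,406.64 − €6,000 = €1,406.64.

€1,407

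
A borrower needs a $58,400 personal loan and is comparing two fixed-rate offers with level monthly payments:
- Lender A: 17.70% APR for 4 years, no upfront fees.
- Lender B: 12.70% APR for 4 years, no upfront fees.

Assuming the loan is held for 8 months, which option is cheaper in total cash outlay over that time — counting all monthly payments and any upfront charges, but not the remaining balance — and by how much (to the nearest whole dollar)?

Lender A: monthly rate = 17.7%/12 = 0.0147500; payment = 58,400 × 0.0147500 / (1 − (1+0.0147500)^−48) = $1,706.36.
Lender B: at 12.70% the monthly rate is 0.0105833, so the payment is 58,400 × 0.0105833 / (1 − 1.0105833^−48) = $1,558.04.
Over 8 months: Lender A costs 8 × $1,706.36 = $13,650.88; Lender B costs 8 × $1,558.04 = $12,464.32.
Lender B is cheaper by $13,650.88 − $12,464.32 = $1,186.56.

Lender B by $1,187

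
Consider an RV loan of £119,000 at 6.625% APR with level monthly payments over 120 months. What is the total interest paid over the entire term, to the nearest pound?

£44,056

At 6.625% the monthly rate is 0.0055208, so the payment is 119,000 × 0.0055208 / (1 − 1.0055208^−120) = £1,358.80.
Total paid = 120 × £1,358.80 = £163,056.00; interest = £163,056.00 − £119,000 = £44,056.00.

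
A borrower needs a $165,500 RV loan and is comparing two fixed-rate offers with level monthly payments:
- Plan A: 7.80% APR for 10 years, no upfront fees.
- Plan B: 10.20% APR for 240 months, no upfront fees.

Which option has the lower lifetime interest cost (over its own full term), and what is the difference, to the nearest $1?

Plan A by $149,722

Plan A: at 7.80% the monthly rate is 0.0065000, so the payment is 165,500 × 0.0065000 / (1 − 1.0065000^−120) = $1,990.52.
Total interest on Plan A = 120 × $1,990.52 − $165,500 = $73,362.40.
Plan B: monthly rate = 10.2%/12 = 0.0085000; payment = 165,500 × 0.0085000 / (1 − (1+0.0085000)^−240) = $1,619.10.
Total interest on Plan B = 240 × $1,619.10 − $165,500 = $223,084.00.
Plan A is lower by $149,721.60.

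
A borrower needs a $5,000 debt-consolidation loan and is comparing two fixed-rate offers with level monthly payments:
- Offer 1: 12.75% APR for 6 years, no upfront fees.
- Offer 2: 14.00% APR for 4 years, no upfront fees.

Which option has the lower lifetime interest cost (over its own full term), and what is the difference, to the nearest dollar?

Offer 1: at 12.75% the monthly rate is 0.0106250, so the payment is 5,000 × 0.0106250 / (1 − 1.0106250^−72) = $99.71.
Total interest on Offer 1 = 72 × $99.71 − $5,000 = $2,179.12.
Offer 2: at 14.00% the monthly rate is 0.0116667, so the payment is 5,000 × 0.0116667 / (1 − 1.0116667^−48) = $136.63.
Total interest on Offer 2 = 48 × $136.63 − $5,000 = $1,558.24.
Offer 2 is lower by $620.88.

Offer 2 by $621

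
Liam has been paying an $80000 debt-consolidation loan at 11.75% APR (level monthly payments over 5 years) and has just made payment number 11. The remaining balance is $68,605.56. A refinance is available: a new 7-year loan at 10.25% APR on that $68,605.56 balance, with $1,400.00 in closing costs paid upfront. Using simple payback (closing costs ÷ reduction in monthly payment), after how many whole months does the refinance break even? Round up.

Current payment = 80,000 × 11.75%/12 / (1 − (1+0.0097917)^−60) = $1,769.47.
Refinanced payment = 68,605.56 × 0.0085417 / (1 − (1+0.0085417)^−84) = $1,147.82.
Monthly savings = $1,769.47 − $1,147.82 = $621.65.
Break-even = $1,400.00 / $621.65 = 2.25 → 3 months.

3 months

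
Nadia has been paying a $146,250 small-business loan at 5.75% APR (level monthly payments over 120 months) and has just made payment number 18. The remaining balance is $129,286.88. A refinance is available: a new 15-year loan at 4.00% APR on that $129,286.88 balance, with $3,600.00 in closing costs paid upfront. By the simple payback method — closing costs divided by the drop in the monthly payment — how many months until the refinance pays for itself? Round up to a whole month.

6 months

Current payment = 146,250 × 5.75%/12 / (1 − (1+0.0047917)^−120) = $1,605.37.
Refinanced payment = 129,286.88 × 0.0033333 / (1 − (1+0.0033333)^−180) = $956.32.
Monthly savings = $1,605.37 − $956.32 = $649.05.
Break-even = $3,600.00 / $649.05 = 5.55 → 6 months.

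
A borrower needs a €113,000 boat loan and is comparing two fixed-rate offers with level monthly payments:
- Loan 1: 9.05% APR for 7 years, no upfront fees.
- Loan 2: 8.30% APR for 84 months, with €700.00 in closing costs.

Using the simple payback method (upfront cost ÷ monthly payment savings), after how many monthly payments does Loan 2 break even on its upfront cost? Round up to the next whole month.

17 months

Loan 1: at 9.05% the monthly rate is 0.0075417, so the payment is 113,000 × 0.0075417 / (1 − 1.0075417^−84) = €1,820.93.
Loan 2: monthly rate = 8.3%/12 = 0.0069167; payment = 113,000 × 0.0069167 / (1 − (1+0.0069167)^−84) = €1,778.18.
Monthly savings = €1,820.93 − €1,778.18 = €42.75.
Break-even = €700.00 / €42.75 = 16.37 → 17 months.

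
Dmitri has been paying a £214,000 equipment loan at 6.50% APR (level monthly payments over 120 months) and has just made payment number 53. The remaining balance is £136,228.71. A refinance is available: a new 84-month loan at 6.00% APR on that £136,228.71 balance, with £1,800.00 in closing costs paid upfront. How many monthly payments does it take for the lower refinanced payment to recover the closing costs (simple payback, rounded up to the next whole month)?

5 months

Current payment = 214,000 × 6.5%/12 / (1 − (1+0.0054167)^−120) = £2,429.93.
Refinanced payment = 136,228.71 × 0.0050000 / (1 − (1+0.0050000)^−84) = £1,990.10.
Monthly savings = £2,429.93 − £1,990.10 = £439.83.
Break-even = £1,800.00 / £439.83 = 4.09 → 5 months.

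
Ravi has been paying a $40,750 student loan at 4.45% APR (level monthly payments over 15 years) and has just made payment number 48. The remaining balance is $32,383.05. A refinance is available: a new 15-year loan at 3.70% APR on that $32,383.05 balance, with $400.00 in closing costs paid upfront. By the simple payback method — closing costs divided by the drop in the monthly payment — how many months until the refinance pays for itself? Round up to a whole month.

6 months

Current payment = 40,750 × 4.45%/12 / (1 − (1+0.0037083)^−180) = $310.69.
Refinanced payment = 32,383.05 × 0.0030833 / (1 − (1+0.0030833)^−180) = $234.69.
Monthly savings = $310.69 − $234.69 = $76.00.
Break-even = $400.00 / $76.00 = 5.26 → 6 months.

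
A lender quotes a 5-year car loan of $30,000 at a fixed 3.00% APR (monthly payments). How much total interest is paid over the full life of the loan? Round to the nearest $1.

$2,344

At 3.00% the monthly rate is 0.0025000, so the payment is 30,000 × 0.0025000 / (1 − 1.0025000^−60) = $539.06.
Total paid = 60 × $539.06 = $32,343.60; interest = $32,343.60 − $30,000 = $2,343.60.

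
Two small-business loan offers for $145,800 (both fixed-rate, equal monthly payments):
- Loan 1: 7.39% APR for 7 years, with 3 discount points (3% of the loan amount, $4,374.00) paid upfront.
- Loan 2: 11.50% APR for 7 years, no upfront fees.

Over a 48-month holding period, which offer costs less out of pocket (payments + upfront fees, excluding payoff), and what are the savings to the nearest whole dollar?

Loan 1 by $10,340

Loan 1: at 7.39% the monthly rate is 0.0061583, so the payment is 145,800 × 0.0061583 / (1 − 1.0061583^−84) = $2,228.41.
Loan 2: at 11.50% the monthly rate is 0.0095833, so the payment is 145,800 × 0.0095833 / (1 − 1.0095833^−84) = $2,534.95.
Over 48 months: Loan 1 costs 48 × $2,228.41 + $4,374.00 = $111,337.68; Loan 2 costs 48 × $2,534.95 = $121,677.60.
Loan 1 is cheaper by $121,677.60 − $111,337.68 = $10,339.92.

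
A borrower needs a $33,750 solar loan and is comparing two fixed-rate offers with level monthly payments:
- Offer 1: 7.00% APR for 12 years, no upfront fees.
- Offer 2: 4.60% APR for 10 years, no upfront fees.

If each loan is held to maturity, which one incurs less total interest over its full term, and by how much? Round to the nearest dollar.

Offer 2 by $7,810

Offer 1: monthly rate = 7%/12 = 0.0058333; payment = 33,750 × 0.0058333 / (1 − (1+0.0058333)^−144) = $347.08.
Total interest on Offer 1 = 144 × $347.08 − $33,750 = $16,229.52.
Offer 2: monthly rate = 4.6%/12 = 0.0038333; payment = 33,750 × 0.0038333 / (1 − (1+0.0038333)^−120) = $351.41.
Total interest on Offer 2 = 120 × $351.41 − $33,750 = $8,419.20.
Offer 2 is lower by $7,810.32.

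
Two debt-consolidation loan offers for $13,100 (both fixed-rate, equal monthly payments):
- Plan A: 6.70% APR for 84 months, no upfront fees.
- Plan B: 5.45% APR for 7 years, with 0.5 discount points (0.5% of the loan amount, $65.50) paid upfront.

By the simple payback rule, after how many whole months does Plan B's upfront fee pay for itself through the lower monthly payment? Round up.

Plan A: at 6.70% the monthly rate is 0.0055833, so the payment is 13,100 × 0.0055833 / (1 − 1.0055833^−84) = $195.80.
Plan B: at 5.45% the monthly rate is 0.0045417, so the payment is 13,100 × 0.0045417 / (1 − 1.0045417^−84) = $187.94.
Monthly savings = $195.80 − $187.94 = $7.86.
Break-even = $65.50 / $7.86 = 8.33 → 9 months.

9 months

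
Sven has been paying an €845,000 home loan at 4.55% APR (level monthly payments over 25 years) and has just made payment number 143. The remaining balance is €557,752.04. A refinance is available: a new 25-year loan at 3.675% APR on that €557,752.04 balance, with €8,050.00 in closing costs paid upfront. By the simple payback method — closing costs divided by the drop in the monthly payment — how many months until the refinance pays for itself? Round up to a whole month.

Current payment = 845,000 × 4.55%/12 / (1 − (1+0.0037917)^−300) = €4,720.80.
Refinanced payment = 557,752.04 × 0.0030625 / (1 − (1+0.0030625)^−300) = €2,844.86.
Monthly savings = €4,720.80 − €2,844.86 = €1,875.94.
Break-even = €8,050.00 / €1,875.94 = 4.29 → 5 months.

5 months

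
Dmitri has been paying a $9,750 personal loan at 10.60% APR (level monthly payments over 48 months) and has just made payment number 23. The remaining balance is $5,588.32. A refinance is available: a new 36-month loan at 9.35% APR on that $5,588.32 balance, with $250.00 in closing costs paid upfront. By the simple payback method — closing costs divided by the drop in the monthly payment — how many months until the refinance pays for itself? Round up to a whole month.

4 months

Current payment = 9,750 × 10.6%/12 / (1 − (1+0.0088333)^−48) = $250.10.
Refinanced payment = 5,588.32 × 0.0077917 / (1 − (1+0.0077917)^−36) = $178.62.
Monthly savings = $250.10 − $178.62 = $71.48.
Break-even = $250.00 / $71.48 = 3.50 → 4 months.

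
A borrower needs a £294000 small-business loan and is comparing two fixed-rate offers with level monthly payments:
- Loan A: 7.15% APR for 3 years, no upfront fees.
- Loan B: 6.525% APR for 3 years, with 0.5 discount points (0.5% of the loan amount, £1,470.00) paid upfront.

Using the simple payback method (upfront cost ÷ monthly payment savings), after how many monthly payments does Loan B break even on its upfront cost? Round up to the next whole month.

18 months

Loan A: monthly rate = 7.15%/12 = 0.0059583; payment = 294,000 × 0.0059583 / (1 − (1+0.0059583)^−36) = £9,098.04.
Loan B: at 6.525% the monthly rate is 0.0054375, so the payment is 294,000 × 0.0054375 / (1 − 1.0054375^−36) = £9,014.15.
Monthly savings = £9,098.04 − £9,014.15 = £83.89.
Break-even = £1,470.00 / £83.89 = 17.52 → 18 months.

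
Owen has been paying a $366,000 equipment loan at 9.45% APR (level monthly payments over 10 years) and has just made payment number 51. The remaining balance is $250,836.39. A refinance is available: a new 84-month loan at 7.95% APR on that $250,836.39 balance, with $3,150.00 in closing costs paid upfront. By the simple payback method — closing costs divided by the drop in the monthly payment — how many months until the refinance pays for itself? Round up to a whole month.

Current payment = 366,000 × 9.45%/12 / (1 − (1+0.0078750)^−120) = $4,725.94.
Refinanced payment = 250,836.39 × 0.0066250 / (1 − (1+0.0066250)^−84) = $3,903.34.
Monthly savings = $4,725.94 − $3,903.34 = $822.60.
Break-even = $3,150.00 / $822.60 = 3.83 → 4 months.

4 months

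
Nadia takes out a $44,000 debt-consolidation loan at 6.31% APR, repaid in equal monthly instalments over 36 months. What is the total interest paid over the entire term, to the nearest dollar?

$4,411

Monthly rate = 6.31%/12 = 0.0052583; payment = 44,000 × 0.0052583 / (1 − (1+0.0052583)^−36) = $1,344.75.
Total paid = 36 × $1,344.75 = $48,411.00; interest = $48,411.00 − $44,000 = $4,411.00.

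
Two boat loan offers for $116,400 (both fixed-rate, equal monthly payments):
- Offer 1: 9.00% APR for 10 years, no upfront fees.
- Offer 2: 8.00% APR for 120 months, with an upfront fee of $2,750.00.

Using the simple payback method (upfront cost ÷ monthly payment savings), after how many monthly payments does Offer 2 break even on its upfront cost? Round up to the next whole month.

45 months

Offer 1: at 9.00% the monthly rate is 0.0075000, so the payment is 116,400 × 0.0075000 / (1 − 1.0075000^−120) = $1,474.51.
Offer 2: at 8.00% the monthly rate is 0.0066667, so the payment is 116,400 × 0.0066667 / (1 − 1.0066667^−120) = $1,412.25.
Monthly savings = $1,474.51 − $1,412.25 = $62.26.
Break-even = $2,750.00 / $62.26 = 44.17 → 45 months.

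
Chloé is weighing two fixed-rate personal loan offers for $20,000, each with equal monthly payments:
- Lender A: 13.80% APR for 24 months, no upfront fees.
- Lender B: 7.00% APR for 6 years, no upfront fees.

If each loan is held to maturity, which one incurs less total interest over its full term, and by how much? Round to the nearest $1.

Lender A by $1,550

Lender A: monthly rate = 13.8%/12 = 0.0115000; payment = 20,000 × 0.0115000 / (1 − (1+0.0115000)^−24) = $958.37.
Total interest on Lender A = 24 × $958.37 − $20,000 = $3,000.88.
Lender B: monthly rate = 7%/12 = 0.0058333; payment = 20,000 × 0.0058333 / (1 − (1+0.0058333)^−72) = $340.98.
Total interest on Lender B = 72 × $340.98 − $20,000 = $4,550.56.
Lender A is lower by $1,549.68.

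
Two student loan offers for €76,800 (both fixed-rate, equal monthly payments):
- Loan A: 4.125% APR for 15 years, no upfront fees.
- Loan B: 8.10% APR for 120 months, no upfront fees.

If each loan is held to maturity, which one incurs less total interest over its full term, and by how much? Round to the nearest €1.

Loan A: at 4.125% the monthly rate is 0.0034375, so the payment is 76,800 × 0.0034375 / (1 − 1.0034375^−180) = €572.90.
Total interest on Loan A = 180 × €572.90 − €76,800 = €26,322.00.
Loan B: at 8.10% the monthly rate is 0.0067500, so the payment is 76,800 × 0.0067500 / (1 − 1.0067500^−120) = €935.86.
Total interest on Loan B = 120 × €935.86 − €76,800 = €35,503.20.
Loan A is lower by €9,181.20.

Loan A by €9,181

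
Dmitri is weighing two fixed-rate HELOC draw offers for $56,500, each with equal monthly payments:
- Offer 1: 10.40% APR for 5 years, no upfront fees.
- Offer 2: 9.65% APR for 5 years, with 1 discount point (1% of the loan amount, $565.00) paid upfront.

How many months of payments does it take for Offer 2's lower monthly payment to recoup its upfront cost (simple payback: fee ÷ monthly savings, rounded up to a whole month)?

28 months

Offer 1: at 10.40% the monthly rate is 0.0086667, so the payment is 56,500 × 0.0086667 / (1 − 1.0086667^−60) = $1,211.61.
Offer 2: monthly rate = 9.65%/12 = 0.0080417; payment = 56,500 × 0.0080417 / (1 − (1+0.0080417)^−60) = $1,190.75.
Monthly savings = $1,211.61 − $1,190.75 = $20.86.
Break-even = $565.00 / $20.86 = 27.09 → 28 months.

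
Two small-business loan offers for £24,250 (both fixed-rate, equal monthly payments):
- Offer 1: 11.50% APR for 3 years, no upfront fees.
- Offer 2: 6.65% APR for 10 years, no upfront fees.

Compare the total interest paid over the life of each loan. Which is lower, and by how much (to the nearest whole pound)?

Offer 1: monthly rate = 11.5%/12 = 0.0095833; payment = 24,250 × 0.0095833 / (1 − (1+0.0095833)^−36) = £799.67.
Total interest on Offer 1 = 36 × £799.67 − £24,250 = £4,538.12.
Offer 2: monthly rate = 6.65%/12 = 0.0055417; payment = 24,250 × 0.0055417 / (1 − (1+0.0055417)^−120) = £277.21.
Total interest on Offer 2 = 120 × £277.21 − £24,250 = £9,015.20.
Offer 1 is lower by £4,477.08.

Offer 1 by £4,477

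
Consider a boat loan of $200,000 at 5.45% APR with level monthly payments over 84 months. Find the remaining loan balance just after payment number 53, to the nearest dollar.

$82,795

With monthly rate i = 5.45%/12 = 0.0045417, the balance after k of n payments is P · [(1+i)^n − (1+i)^k] / [(1+i)^n − 1].
(1+0.0045417)^84 = 1.46321532 and (1+0.0045417)^53 = 1.27145686, so the balance is 200,000 × (1.46321532 − 1.27145686) / (1.46321532 − 1) = $82,794.53.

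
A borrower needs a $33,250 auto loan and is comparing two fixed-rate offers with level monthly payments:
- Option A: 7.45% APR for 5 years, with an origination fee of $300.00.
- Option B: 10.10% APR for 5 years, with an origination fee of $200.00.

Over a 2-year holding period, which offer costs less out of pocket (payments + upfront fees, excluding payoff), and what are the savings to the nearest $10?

Option A by $920

Option A: at 7.45% the monthly rate is 0.0062083, so the payment is 33,250 × 0.0062083 / (1 − 1.0062083^−60) = $665.47.
Option B: monthly rate = 10.1%/12 = 0.0084167; payment = 33,250 × 0.0084167 / (1 − (1+0.0084167)^−60) = $708.10.
Over 24 months: Option A costs 24 × $665.47 + $300.00 = $16,271.28; Option B costs 24 × $708.10 + $200.00 = $17,194.40.
Option A is cheaper by $17,194.40 − $16,271.28 = $923.12.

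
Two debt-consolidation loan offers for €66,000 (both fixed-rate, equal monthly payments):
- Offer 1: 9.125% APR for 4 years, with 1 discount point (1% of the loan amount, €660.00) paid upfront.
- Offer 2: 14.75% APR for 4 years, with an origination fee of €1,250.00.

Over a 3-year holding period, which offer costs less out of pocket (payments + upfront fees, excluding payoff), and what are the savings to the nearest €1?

Offer 1: monthly rate = 9.125%/12 = 0.0076042; payment = 66,000 × 0.0076042 / (1 − (1+0.0076042)^−48) = €1,646.33.
Offer 2: at 14.75% the monthly rate is 0.0122917, so the payment is 66,000 × 0.0122917 / (1 − 1.0122917^−48) = €1,828.48.
Over 36 months: Offer 1 costs 36 × €1,646.33 + €660.00 = €59,927.88; Offer 2 costs 36 × €1,828.48 + €1,250.00 = €67,075.28.
Offer 1 is cheaper by €67,075.28 − €59,927.88 = €7,147.40.

Offer 1 by €7,147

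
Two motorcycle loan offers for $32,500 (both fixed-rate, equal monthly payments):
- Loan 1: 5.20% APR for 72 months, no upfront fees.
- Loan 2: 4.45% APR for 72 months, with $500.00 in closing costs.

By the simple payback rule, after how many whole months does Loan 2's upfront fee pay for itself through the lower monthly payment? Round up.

45 months

Loan 1: at 5.20% the monthly rate is 0.0043333, so the payment is 32,500 × 0.0043333 / (1 − 1.0043333^−72) = $526.43.
Loan 2: at 4.45% the monthly rate is 0.0037083, so the payment is 32,500 × 0.0037083 / (1 − 1.0037083^−72) = $515.16.
Monthly savings = $526.43 − $515.16 = $11.27.
Break-even = $500.00 / $11.27 = 44.37 → 45 months.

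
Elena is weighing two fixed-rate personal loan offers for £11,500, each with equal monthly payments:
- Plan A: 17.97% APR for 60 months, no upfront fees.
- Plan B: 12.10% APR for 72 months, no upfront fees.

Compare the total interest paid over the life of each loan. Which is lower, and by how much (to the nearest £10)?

Plan A: monthly rate = 17.97%/12 = 0.0149750; payment = 11,500 × 0.0149750 / (1 − (1+0.0149750)^−60) = £291.84.
Total interest on Plan A = 60 × £291.84 − £11,500 = £6,010.40.
Plan B: at 12.10% the monthly rate is 0.0100833, so the payment is 11,500 × 0.0100833 / (1 − 1.0100833^−72) = £225.43.
Total interest on Plan B = 72 × £225.43 − £11,500 = £4,730.96.
Plan B is lower by £1,279.44.

Plan B by £1,280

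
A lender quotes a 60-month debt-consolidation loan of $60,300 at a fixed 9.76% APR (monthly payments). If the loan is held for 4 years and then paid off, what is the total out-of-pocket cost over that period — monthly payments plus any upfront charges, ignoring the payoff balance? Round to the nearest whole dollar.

$61,156

At 9.76% the monthly rate is 0.0081333, so the payment is 60,300 × 0.0081333 / (1 − 1.0081333^−60) = $1,274.09.
Total outlay = 48 × $1,274.09 = $61,156.32.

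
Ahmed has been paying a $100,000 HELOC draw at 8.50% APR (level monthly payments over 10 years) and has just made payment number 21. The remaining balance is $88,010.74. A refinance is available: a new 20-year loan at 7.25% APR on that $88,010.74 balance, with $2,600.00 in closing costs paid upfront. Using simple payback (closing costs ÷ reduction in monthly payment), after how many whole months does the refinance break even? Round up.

Current payment = 100,000 × 8.5%/12 / (1 − (1+0.0070833)^−120) = $1,239.86.
Refinanced payment = 88,010.74 × 0.0060417 / (1 − (1+0.0060417)^−240) = $695.62.
Monthly savings = $1,239.86 − $695.62 = $544.24.
Break-even = $2,600.00 / $544.24 = 4.78 → 5 months.

5 months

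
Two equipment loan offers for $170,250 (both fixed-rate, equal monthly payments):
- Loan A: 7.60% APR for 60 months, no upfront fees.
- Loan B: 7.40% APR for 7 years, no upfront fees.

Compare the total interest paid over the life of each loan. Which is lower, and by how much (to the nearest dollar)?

Loan A: monthly rate = 7.6%/12 = 0.0063333; payment = 170,250 × 0.0063333 / (1 − (1+0.0063333)^−60) = $3,419.56.
Total interest on Loan A = 60 × $3,419.56 − $170,250 = $34,923.60.
Loan B: at 7.40% the monthly rate is 0.0061667, so the payment is 170,250 × 0.0061667 / (1 − 1.0061667^−84) = $2,602.95.
Total interest on Loan B = 84 × $2,602.95 − $170,250 = $48,397.80.
Loan A is lower by $13,474.20.

Loan A by $13,474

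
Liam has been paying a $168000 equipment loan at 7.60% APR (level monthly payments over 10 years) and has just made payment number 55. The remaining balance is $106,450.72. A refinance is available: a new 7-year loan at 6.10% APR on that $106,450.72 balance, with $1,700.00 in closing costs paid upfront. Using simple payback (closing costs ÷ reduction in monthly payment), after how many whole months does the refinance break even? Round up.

4 months

Current payment = 168,000 × 7.6%/12 / (1 − (1+0.0063333)^−120) = $2,002.97.
Refinanced payment = 106,450.72 × 0.0050833 / (1 − (1+0.0050833)^−84) = $1,560.20.
Monthly savings = $2,002.97 − $1,560.20 = $442.77.
Break-even = $1,700.00 / $442.77 = 3.84 → 4 months.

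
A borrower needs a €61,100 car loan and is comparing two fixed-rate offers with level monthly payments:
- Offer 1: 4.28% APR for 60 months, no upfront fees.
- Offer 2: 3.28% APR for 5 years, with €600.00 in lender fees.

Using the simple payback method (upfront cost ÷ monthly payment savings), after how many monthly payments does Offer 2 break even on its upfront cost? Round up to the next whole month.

Offer 1: at 4.28% the monthly rate is 0.0035667, so the payment is 61,100 × 0.0035667 / (1 − 1.0035667^−60) = €1,132.99.
Offer 2: at 3.28% the monthly rate is 0.0027333, so the payment is 61,100 × 0.0027333 / (1 − 1.0027333^−60) = €1,105.51.
Monthly savings = €1,132.99 − €1,105.51 = €27.48.
Break-even = €600.00 / €27.48 = 21.83 → 22 months.

22 months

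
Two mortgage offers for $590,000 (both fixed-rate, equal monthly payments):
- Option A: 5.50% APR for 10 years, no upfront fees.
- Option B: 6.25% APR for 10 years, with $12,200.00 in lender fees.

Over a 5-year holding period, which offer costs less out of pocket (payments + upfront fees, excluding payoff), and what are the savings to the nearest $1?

Option A: at 5.50% the monthly rate is 0.0045833, so the payment is 590,000 × 0.0045833 / (1 − 1.0045833^−120) = $6,403.05.
Option B: at 6.25% the monthly rate is 0.0052083, so the payment is 590,000 × 0.0052083 / (1 − 1.0052083^−120) = $6,624.53.
Over 60 months: Option A costs 60 × $6,403.05 = $384,183.00; Option B costs 60 × $6,624.53 + $12,200.00 = $409,671.80.
Option A is cheaper by $409,671.80 − $384,183.00 = $25,488.80.

Option A by $25,489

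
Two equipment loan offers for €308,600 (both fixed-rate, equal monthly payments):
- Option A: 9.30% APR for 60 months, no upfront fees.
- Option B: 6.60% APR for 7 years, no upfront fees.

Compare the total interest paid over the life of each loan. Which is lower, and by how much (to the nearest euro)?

Option A: monthly rate = 9.3%/12 = 0.0077500; payment = 308,600 × 0.0077500 / (1 − (1+0.0077500)^−60) = €6,451.05.
Total interest on Option A = 60 × €6,451.05 − €308,600 = €78,463.00.
Option B: at 6.60% the monthly rate is 0.0055000, so the payment is 308,600 × 0.0055000 / (1 − 1.0055000^−84) = €4,597.49.
Total interest on Option B = 84 × €4,597.49 − €308,600 = €77,589.16.
Option B is lower by €873.84.

Option B by €874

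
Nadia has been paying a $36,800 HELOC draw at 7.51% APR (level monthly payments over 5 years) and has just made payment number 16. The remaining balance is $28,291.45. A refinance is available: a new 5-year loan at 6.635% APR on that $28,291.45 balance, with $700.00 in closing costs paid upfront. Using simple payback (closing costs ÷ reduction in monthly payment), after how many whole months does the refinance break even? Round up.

4 months

Current payment = 36,800 × 7.51%/12 / (1 − (1+0.0062583)^−60) = $737.57.
Refinanced payment = 28,291.45 × 0.0055292 / (1 − (1+0.0055292)^−60) = $555.35.
Monthly savings = $737.57 − $555.35 = $182.22.
Break-even = $700.00 / $182.22 = 3.84 → 4 months.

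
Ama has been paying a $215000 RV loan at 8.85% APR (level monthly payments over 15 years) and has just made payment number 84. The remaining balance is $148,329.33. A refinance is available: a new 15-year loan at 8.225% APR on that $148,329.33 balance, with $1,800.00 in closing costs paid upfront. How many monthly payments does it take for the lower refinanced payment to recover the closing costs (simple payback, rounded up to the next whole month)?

Current payment = 215,000 × 8.85%/12 / (1 − (1+0.0073750)^−180) = $2,161.53.
Refinanced payment = 148,329.33 × 0.0068542 / (1 − (1+0.0068542)^−180) = $1,436.85.
Monthly savings = $2,161.53 − $1,436.85 = $724.68.
Break-even = $1,800.00 / $724.68 = 2.48 → 3 months.

3 months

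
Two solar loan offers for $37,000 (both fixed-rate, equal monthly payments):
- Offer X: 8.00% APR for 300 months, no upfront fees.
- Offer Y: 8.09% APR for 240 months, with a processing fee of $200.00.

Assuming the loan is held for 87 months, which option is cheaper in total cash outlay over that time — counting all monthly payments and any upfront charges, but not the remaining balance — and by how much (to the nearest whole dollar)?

Offer X: monthly rate = 8%/12 = 0.0066667; payment = 37,000 × 0.0066667 / (1 − (1+0.0066667)^−300) = $285.57.
Offer Y: monthly rate = 8.09%/12 = 0.0067417; payment = 37,000 × 0.0067417 / (1 − (1+0.0067417)^−240) = $311.56.
Over 87 months: Offer X costs 87 × $285.57 = $24,844.59; Offer Y costs 87 × $311.56 + $200.00 = $27,305.72.
Offer X is cheaper by $27,305.72 − $24,844.59 = $2,461.13.

Offer X by $2,461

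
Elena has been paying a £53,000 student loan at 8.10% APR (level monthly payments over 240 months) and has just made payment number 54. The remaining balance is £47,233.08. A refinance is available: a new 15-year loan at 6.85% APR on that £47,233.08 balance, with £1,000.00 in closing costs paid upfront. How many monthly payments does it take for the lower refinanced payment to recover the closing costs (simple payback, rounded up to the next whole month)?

Current payment = 53,000 × 8.1%/12 / (1 − (1+0.0067500)^−240) = £446.62.
Refinanced payment = 47,233.08 × 0.0057083 / (1 − (1+0.0057083)^−180) = £420.59.
Monthly savings = £446.62 − £420.59 = £26.03.
Break-even = £1,000.00 / £26.03 = 38.42 → 39 months.

39 months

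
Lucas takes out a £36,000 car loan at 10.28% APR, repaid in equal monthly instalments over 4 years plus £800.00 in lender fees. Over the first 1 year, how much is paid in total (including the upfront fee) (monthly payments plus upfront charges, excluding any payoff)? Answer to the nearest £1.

£11,815

Monthly rate = 10.28%/12 = 0.0085667; payment = 36,000 × 0.0085667 / (1 − (1+0.0085667)^−48) = £917.90.
Total outlay = 12 × £917.90 + £800.00 = £11,814.80.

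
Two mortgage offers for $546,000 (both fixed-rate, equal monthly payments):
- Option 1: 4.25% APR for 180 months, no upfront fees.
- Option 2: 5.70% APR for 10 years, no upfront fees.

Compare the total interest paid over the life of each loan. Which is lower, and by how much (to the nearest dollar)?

Option 2 by $21,764

Option 1: monthly rate = 4.25%/12 = 0.0035417; payment = 546,000 × 0.0035417 / (1 − (1+0.0035417)^−180) = $4,107.44.
Total interest on Option 1 = 180 × $4,107.44 − $546,000 = $193,339.20.
Option 2: monthly rate = 5.7%/12 = 0.0047500; payment = 546,000 × 0.0047500 / (1 − (1+0.0047500)^−120) = $5,979.79.
Total interest on Option 2 = 120 × $5,979.79 − $546,000 = $171,574.80.
Option 2 is lower by $21,764.40.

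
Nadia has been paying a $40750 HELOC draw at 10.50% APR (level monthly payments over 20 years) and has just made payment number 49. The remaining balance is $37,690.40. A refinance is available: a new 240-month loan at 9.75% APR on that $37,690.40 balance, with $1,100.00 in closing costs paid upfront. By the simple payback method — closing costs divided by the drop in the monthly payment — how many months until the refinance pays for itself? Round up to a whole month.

23 months

Current payment = 40,750 × 10.5%/12 / (1 − (1+0.0087500)^−240) = $406.84.
Refinanced payment = 37,690.40 × 0.0081250 / (1 − (1+0.0081250)^−240) = $357.50.
Monthly savings = $406.84 − $357.50 = $49.34.
Break-even = $1,100.00 / $49.34 = 22.29 → 23 months.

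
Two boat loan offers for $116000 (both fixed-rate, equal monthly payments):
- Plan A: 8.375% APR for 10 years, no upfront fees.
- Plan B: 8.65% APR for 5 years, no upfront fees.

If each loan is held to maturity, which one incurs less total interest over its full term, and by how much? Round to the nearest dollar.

Plan B by $28,360

Plan A: monthly rate = 8.375%/12 = 0.0069792; payment = 116,000 × 0.0069792 / (1 − (1+0.0069792)^−120) = $1,430.49.
Total interest on Plan A = 120 × $1,430.49 − $116,000 = $55,658.80.
Plan B: at 8.65% the monthly rate is 0.0072083, so the payment is 116,000 × 0.0072083 / (1 − 1.0072083^−60) = $2,388.31.
Total interest on Plan B = 60 × $2,388.31 − $116,000 = $27,298.60.
Plan B is lower by $28,360.20.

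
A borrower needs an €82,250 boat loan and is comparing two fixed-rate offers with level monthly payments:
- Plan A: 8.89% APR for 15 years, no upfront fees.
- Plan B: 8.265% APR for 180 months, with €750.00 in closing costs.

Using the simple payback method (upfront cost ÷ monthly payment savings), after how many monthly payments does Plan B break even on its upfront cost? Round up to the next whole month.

Plan A: at 8.89% the monthly rate is 0.0074083, so the payment is 82,250 × 0.0074083 / (1 − 1.0074083^−180) = €828.86.
Plan B: monthly rate = 8.265%/12 = 0.0068875; payment = 82,250 × 0.0068875 / (1 − (1+0.0068875)^−180) = €798.66.
Monthly savings = €828.86 − €798.66 = €30.20.
Break-even = €750.00 / €30.20 = 24.83 → 25 months.

25 months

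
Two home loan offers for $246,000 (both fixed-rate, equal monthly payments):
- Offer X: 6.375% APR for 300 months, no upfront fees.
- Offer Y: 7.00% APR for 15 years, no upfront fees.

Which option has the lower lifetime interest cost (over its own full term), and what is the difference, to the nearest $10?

Offer Y by $94,550

Offer X: monthly rate = 6.375%/12 = 0.0053125; payment = 246,000 × 0.0053125 / (1 − (1+0.0053125)^−300) = $1,641.85.
Total interest on Offer X = 300 × $1,641.85 − $246,000 = $246,555.00.
Offer Y: at 7.00% the monthly rate is 0.0058333, so the payment is 246,000 × 0.0058333 / (1 − 1.0058333^−180) = $2,211.12.
Total interest on Offer Y = 180 × $2,211.12 − $246,000 = $152,001.60.
Offer Y is lower by $94,553.40.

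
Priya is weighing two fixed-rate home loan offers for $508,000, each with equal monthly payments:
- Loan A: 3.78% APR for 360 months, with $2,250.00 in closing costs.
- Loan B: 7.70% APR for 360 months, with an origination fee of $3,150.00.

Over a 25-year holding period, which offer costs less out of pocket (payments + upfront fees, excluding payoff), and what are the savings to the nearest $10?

Loan A: at 3.78% the monthly rate is 0.0031500, so the payment is 508,000 × 0.0031500 / (1 − 1.0031500^−360) = $2,361.28.
Loan B: monthly rate = 7.7%/12 = 0.0064167; payment = 508,000 × 0.0064167 / (1 − (1+0.0064167)^−360) = $3,621.84.
Over 300 months: Loan A costs 300 × $2,361.28 + $2,250.00 = $710,634.00; Loan B costs 300 × $3,621.84 + $3,150.00 = $1,089,702.00.
Loan A is cheaper by $1,089,702.00 − $710,634.00 = $379,068.00.

Loan A by $379,070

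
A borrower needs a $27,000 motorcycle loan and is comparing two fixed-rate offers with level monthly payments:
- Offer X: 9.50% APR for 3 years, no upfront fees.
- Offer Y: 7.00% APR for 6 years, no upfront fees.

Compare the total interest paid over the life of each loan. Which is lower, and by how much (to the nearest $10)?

Offer X by $2,010

Offer X: at 9.50% the monthly rate is 0.0079167, so the payment is 27,000 × 0.0079167 / (1 − 1.0079167^−36) = $864.89.
Total interest on Offer X = 36 × $864.89 − $27,000 = $4,136.04.
Offer Y: monthly rate = 7%/12 = 0.0058333; payment = 27,000 × 0.0058333 / (1 − (1+0.0058333)^−72) = $460.32.
Total interest on Offer Y = 72 × $460.32 − $27,000 = $6,143.04.
Offer X is lower by $2,007.00.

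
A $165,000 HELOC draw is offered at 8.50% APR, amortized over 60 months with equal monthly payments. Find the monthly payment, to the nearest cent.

At 8.50% the monthly rate is 0.0070833, so the payment is 165,000 × 0.0070833 / (1 − 1.0070833^−60) = $3,385.23.

$3,385.23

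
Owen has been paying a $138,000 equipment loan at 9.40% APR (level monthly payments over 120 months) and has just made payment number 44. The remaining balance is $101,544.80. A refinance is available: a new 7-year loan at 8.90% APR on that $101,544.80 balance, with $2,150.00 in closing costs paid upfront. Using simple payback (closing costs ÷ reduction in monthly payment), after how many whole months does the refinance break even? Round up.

15 months

Current payment = 138,000 × 9.4%/12 / (1 − (1+0.0078333)^−120) = $1,778.14.
Refinanced payment = 101,544.80 × 0.0074167 / (1 − (1+0.0074167)^−84) = $1,628.61.
Monthly savings = $1,778.14 − $1,628.61 = $149.53.
Break-even = $2,150.00 / $149.53 = 14.38 → 15 months.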